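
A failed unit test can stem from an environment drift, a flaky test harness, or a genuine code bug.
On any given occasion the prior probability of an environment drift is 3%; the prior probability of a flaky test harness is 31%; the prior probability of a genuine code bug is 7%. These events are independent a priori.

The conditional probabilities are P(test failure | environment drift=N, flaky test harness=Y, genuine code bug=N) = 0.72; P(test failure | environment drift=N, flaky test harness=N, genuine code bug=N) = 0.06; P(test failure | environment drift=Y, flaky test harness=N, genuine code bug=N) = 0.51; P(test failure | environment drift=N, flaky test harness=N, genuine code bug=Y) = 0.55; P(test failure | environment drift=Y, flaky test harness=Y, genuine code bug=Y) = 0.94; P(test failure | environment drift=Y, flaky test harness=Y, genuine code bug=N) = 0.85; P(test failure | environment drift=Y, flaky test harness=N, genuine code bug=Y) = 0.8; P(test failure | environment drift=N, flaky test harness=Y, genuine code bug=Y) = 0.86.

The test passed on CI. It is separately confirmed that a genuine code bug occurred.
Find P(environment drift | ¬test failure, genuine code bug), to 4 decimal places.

Sum P(¬test failure|·) weighted by the priors over the 4 (environment drift, flaky test harness) configurations:
  P(¬test failure | genuine code bug) = 0.45·0.97·0.69 + 0.14·0.97·0.31 + 0.2·0.03·0.69 + 0.06·0.03·0.31
        = 0.301185 + 0.042098 + 0.004140 + 0.000558 = 0.347981
Keeping only the environment drift-present terms gives 0.004698, so
  P(environment drift | ¬test failure, genuine code bug) = 0.004698 / 0.347981 ≈ 0.0135

P(environment drift | ¬test failure, genuine code bug) ≈ 0.0135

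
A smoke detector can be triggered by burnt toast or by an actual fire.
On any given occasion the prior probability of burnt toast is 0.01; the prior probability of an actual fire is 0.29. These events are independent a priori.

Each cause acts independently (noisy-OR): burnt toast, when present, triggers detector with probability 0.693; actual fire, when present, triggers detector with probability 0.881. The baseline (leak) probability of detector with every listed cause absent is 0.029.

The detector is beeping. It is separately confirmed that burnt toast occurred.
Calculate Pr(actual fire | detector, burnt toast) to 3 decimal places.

Pr(actual fire | detector, burnt toast) ≈ 0.359

Under noisy-OR, P(detector | causes) = 1 − (1−0.029)·∏(1−qᵢ) over the active causes.
Sum P(detector|·) weighted by the priors over both values of actual fire:
  P(detector | burnt toast) = 0.701903×0.71 + 0.964526×0.29
        = 0.498351 + 0.279713 = 0.778064
The terms with actual fire present sum to 0.279713, so
  P(actual fire | detector, burnt toast) = 0.279713 / 0.778064 ≈ 0.359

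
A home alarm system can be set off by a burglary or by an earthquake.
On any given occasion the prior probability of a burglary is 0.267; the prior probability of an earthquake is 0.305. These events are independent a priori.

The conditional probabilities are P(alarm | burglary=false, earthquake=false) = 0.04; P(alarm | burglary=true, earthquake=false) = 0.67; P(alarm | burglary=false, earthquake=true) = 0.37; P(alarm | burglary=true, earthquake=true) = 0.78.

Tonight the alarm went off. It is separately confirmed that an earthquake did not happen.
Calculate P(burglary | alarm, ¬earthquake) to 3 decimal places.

P(alarm | ¬earthquake) = 0.04*0.733 + 0.67*0.267 = 0.029320 + 0.178890 = 0.208210
Restricting to configurations with burglary present: 0.67*0.267 = 0.178890.
P(burglary | alarm, ¬earthquake) = 0.178890 / 0.208210 ≈ 0.859

P(burglary | alarm, ¬earthquake) ≈ 0.859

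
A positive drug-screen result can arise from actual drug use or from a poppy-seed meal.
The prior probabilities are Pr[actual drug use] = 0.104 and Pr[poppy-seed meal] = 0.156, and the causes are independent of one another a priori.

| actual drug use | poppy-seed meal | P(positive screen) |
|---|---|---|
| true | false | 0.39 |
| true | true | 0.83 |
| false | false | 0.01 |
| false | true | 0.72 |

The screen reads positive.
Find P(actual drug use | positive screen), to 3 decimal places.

P(actual drug use | positive screen) ≈ 0.306

P(positive screen) = 0.01·0.896·0.844 + 0.72·0.896·0.156 + 0.39·0.104·0.844 + 0.83·0.104·0.156 = 0.007562 + 0.100639 + 0.034233 + 0.013466 = 0.155900
The actual drug use-present share is 0.034233 + 0.013466 = 0.047699.
Hence the posterior is 0.047699/0.155900 ≈ 0.306.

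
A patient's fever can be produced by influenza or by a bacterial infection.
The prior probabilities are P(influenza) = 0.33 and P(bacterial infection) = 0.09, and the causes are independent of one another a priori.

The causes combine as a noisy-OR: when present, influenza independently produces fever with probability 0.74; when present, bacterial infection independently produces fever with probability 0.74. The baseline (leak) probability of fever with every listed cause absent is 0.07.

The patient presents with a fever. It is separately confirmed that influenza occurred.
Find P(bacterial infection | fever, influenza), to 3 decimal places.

P(bacterial infection | fever, influenza) ≈ 0.109

Under noisy-OR, P(fever | causes) = 1 − (1−0.07)·∏(1−qᵢ) over the active causes.
Enumerate both values of bacterial infection and weight by the priors:
  P(fever | influenza) = 0.7582·0.91 + 0.937132·0.09
        = 0.689962 + 0.084342 = 0.774304
The terms with bacterial infection present sum to 0.084342, so
  P(bacterial infection | fever, influenza) = 0.084342 / 0.774304 ≈ 0.109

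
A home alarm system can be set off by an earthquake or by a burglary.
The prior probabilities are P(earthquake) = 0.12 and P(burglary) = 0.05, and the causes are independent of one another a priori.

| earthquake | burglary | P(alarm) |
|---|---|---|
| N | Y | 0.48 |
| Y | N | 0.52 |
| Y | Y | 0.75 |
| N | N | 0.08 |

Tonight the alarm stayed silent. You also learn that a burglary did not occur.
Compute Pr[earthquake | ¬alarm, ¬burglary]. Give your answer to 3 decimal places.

P(¬alarm | ¬burglary) = 0.92×0.88 + 0.48×0.12 = 0.809600 + 0.057600 = 0.867200
Of this, 0.057600 comes from 0.48×0.12 (the earthquake=true cases).
So P(earthquake | ¬alarm, ¬burglary) = 0.057600/0.867200 ≈ 0.066.

Pr[earthquake | ¬alarm, ¬burglary] ≈ 0.066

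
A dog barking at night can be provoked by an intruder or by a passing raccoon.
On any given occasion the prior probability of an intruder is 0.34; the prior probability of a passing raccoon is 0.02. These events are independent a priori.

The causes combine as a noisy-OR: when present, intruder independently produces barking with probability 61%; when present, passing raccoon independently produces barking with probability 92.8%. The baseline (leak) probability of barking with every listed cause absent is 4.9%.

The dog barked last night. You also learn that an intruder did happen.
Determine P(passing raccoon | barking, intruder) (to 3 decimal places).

P(passing raccoon | barking, intruder) ≈ 0.031

Under noisy-OR, P(barking | causes) = 1 − (1−0.049)·∏(1−qᵢ) over the active causes.
Enumerate both values of passing raccoon and weight by the priors:
  P(barking | intruder) = 0.62911×0.98 + 0.973296×0.02
        = 0.616528 + 0.019466 = 0.635994
Configurations with passing raccoon contribute 0.019466, so
  P(passing raccoon | barking, intruder) = 0.019466 / 0.635994 ≈ 0.031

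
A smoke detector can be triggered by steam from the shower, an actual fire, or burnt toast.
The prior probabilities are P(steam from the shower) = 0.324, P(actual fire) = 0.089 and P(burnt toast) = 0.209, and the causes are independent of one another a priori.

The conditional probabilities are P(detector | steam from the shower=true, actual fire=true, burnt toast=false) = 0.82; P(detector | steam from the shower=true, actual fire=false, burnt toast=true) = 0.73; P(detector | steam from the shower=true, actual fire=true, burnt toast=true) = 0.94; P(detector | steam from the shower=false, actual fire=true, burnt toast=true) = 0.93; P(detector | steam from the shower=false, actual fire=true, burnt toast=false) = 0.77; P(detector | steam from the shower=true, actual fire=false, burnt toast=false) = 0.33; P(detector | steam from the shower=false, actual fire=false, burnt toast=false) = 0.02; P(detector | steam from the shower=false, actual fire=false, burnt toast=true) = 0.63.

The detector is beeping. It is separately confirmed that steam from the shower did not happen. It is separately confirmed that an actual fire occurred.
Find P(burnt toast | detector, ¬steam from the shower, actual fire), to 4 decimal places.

P(burnt toast | detector, ¬steam from the shower, actual fire) ≈ 0.2419

Enumerate both values of burnt toast and weight by the priors:
  P(detector | ¬steam from the shower, actual fire) = 0.77×0.791 + 0.93×0.209
        = 0.609070 + 0.194370 = 0.803440
Keeping only the burnt toast-present terms gives 0.194370, so
  P(burnt toast | detector, ¬steam from the shower, actual fire) = 0.194370 / 0.803440 ≈ 0.2419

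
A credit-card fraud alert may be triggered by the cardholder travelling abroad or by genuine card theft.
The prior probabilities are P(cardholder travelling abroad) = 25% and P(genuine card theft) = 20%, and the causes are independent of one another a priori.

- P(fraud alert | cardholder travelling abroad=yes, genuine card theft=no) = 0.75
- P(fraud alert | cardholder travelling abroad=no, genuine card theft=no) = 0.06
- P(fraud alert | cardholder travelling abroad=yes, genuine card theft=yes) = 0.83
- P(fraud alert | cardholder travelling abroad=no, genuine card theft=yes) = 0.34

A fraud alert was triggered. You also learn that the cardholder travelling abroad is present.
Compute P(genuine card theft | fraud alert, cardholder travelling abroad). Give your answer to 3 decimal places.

P(fraud alert | cardholder travelling abroad) = 0.75×0.8 + 0.83×0.2 = 0.600000 + 0.166000 = 0.766000
Of this, 0.166000 comes from 0.83×0.2 (the genuine card theft=true cases).
P(genuine card theft | fraud alert, cardholder travelling abroad) = 0.166000 / 0.766000 ≈ 0.217

P(genuine card theft | fraud alert, cardholder travelling abroad) ≈ 0.217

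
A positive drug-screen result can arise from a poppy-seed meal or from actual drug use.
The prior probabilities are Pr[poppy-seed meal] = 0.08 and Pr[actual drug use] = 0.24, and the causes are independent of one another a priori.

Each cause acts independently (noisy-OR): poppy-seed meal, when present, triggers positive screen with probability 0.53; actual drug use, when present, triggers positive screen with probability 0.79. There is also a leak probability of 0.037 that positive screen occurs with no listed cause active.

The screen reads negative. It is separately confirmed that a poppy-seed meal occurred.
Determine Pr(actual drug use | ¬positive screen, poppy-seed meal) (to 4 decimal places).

Under noisy-OR, P(positive screen | causes) = 1 − (1−0.037)·∏(1−qᵢ) over the active causes.
Numerator (weight on configurations with actual drug use): 0.095048*0.24 = 0.022812
Denominator P(¬positive screen | poppy-seed meal): 0.45261*0.76 + 0.095048*0.24 = 0.366796
Posterior = 0.022812 / 0.366796 ≈ 0.0622

Pr(actual drug use | ¬positive screen, poppy-seed meal) ≈ 0.0622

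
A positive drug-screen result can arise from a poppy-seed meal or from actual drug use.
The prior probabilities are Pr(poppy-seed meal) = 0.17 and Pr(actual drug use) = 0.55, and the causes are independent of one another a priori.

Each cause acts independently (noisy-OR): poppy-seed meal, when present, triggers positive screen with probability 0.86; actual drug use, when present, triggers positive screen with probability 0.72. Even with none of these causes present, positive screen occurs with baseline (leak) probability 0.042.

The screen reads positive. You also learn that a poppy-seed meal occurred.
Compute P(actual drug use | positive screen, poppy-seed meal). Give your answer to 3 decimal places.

Under noisy-OR, P(positive screen | causes) = 1 − (1−0.042)·∏(1−qᵢ) over the active causes.
Enumerate both values of actual drug use and weight by the priors:
  P(positive screen | poppy-seed meal) = 0.86588·0.45 + 0.962446·0.55
        = 0.389646 + 0.529345 = 0.918991
The terms with actual drug use present sum to 0.529345, so
  P(actual drug use | positive screen, poppy-seed meal) = 0.529345 / 0.918991 ≈ 0.576

P(actual drug use | positive screen, poppy-seed meal) ≈ 0.576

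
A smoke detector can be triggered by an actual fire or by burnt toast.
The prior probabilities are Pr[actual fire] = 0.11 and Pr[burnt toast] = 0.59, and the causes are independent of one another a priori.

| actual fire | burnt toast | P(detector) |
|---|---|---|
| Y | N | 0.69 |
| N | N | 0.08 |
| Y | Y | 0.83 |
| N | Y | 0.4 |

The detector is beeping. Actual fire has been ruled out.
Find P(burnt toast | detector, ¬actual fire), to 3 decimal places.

P(burnt toast | detector, ¬actual fire) ≈ 0.878

Enumerate both values of burnt toast and weight by the priors:
  P(detector | ¬actual fire) = 0.08*0.41 + 0.4*0.59
        = 0.032800 + 0.236000 = 0.268800
Configurations with burnt toast contribute 0.236000, so
  P(burnt toast | detector, ¬actual fire) = 0.236000 / 0.268800 ≈ 0.878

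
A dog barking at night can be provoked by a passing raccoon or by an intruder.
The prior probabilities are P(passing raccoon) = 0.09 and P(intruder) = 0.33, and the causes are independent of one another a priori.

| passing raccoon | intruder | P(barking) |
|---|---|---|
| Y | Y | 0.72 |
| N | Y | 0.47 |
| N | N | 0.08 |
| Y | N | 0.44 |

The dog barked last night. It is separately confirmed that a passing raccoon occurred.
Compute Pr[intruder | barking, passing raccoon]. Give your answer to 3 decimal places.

P(barking | passing raccoon) = 0.44*0.67 + 0.72*0.33 = 0.294800 + 0.237600 = 0.532400
The intruder-present share is 0.72*0.33 = 0.237600.
So P(intruder | barking, passing raccoon) = 0.237600/0.532400 ≈ 0.446.

Pr[intruder | barking, passing raccoon] ≈ 0.446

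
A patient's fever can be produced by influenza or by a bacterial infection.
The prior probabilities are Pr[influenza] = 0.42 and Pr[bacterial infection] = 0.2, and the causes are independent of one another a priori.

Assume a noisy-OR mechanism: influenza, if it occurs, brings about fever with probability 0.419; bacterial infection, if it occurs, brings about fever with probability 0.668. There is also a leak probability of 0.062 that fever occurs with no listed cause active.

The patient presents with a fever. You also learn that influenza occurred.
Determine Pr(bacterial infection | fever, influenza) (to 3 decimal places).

Pr(bacterial infection | fever, influenza) ≈ 0.310

Under noisy-OR, P(fever | causes) = 1 − (1−0.062)·∏(1−qᵢ) over the active causes.
P(fever | influenza) = 0.455022×0.8 + 0.819067×0.2 = 0.364018 + 0.163813 = 0.527831
The bacterial infection-present share is 0.819067×0.2 = 0.163813.
So P(bacterial infection | fever, influenza) = 0.163813/0.527831 ≈ 0.310.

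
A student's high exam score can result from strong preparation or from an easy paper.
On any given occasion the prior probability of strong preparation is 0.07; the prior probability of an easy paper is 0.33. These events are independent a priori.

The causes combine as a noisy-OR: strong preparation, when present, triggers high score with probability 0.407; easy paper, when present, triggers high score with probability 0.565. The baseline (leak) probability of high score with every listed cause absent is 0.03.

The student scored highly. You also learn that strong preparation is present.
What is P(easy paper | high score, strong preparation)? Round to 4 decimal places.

Under noisy-OR, P(high score | causes) = 1 − (1−0.03)·∏(1−qᵢ) over the active causes.
For the numerator, keep only easy paper=true terms: 0.749784×0.33 = 0.247429
Normalizer over all consistent configurations: 0.42479×0.67 + 0.749784×0.33 = 0.532038
Posterior = 0.247429 / 0.532038 ≈ 0.4651

P(easy paper | high score, strong preparation) ≈ 0.4651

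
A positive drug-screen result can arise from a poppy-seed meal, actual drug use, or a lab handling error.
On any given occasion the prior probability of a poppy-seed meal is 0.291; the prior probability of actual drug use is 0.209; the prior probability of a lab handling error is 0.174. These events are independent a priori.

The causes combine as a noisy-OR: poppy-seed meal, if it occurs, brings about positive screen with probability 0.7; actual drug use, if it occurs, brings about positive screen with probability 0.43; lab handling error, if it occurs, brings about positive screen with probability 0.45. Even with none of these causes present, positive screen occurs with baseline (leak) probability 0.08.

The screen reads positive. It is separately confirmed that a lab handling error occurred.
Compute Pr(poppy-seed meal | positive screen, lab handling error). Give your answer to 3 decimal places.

Pr(poppy-seed meal | positive screen, lab handling error) ≈ 0.396

Under noisy-OR, P(positive screen | causes) = 1 − (1−0.08)·∏(1−qᵢ) over the active causes.
Sum P(positive screen|·) weighted by the priors over the 4 (poppy-seed meal, actual drug use) configurations:
  P(positive screen | lab handling error) = 0.494*0.709*0.791 + 0.71158*0.709*0.209 + 0.8482*0.291*0.791 + 0.913474*0.291*0.209
        = 0.277045 + 0.105443 + 0.195240 + 0.055557 = 0.633285
The terms with poppy-seed meal present sum to 0.250797, so
  P(poppy-seed meal | positive screen, lab handling error) = 0.250797 / 0.633285 ≈ 0.396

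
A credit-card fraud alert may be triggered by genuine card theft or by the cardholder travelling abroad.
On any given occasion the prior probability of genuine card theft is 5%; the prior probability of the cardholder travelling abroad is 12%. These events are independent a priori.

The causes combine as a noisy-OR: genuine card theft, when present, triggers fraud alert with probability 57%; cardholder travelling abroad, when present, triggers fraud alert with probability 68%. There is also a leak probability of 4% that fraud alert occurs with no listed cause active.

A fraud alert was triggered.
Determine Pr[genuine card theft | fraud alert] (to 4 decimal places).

Pr[genuine card theft | fraud alert] ≈ 0.2164

Under noisy-OR, P(fraud alert | causes) = 1 − (1−0.04)·∏(1−qᵢ) over the active causes.
P(fraud alert) = 0.04×0.95×0.88 + 0.6928×0.95×0.12 + 0.5872×0.05×0.88 + 0.867904×0.05×0.12 = 0.033440 + 0.078979 + 0.025837 + 0.005207 = 0.143463
Restricting to configurations with genuine card theft present: 0.025837 + 0.005207 = 0.031044.
Hence the posterior is 0.031044/0.143463 ≈ 0.2164.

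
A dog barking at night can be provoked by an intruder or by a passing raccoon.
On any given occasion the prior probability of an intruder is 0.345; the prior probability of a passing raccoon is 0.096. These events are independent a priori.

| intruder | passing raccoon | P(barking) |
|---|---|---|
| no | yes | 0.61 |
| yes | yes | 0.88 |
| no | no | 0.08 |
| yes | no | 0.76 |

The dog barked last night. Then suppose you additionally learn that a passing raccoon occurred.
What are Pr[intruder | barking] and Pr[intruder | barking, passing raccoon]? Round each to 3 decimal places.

P(barking) = 0.08×0.655×0.904 + 0.61×0.655×0.096 + 0.76×0.345×0.904 + 0.88×0.345×0.096 = 0.047370 + 0.038357 + 0.237029 + 0.029146 = 0.351902
Restricting to configurations with intruder present: 0.237029 + 0.029146 = 0.266175.
So P(intruder | barking) = 0.266175/0.351902 ≈ 0.756.

With the extra evidence:
P(barking | passing raccoon) = 0.61*0.655 + 0.88*0.345 = 0.399550 + 0.303600 = 0.703150
Restricting to configurations with intruder present: 0.88*0.345 = 0.303600.
So P(intruder | barking, passing raccoon) = 0.303600/0.703150 ≈ 0.432.

Pr[intruder | barking] ≈ 0.756; Pr[intruder | barking, passing raccoon] ≈ 0.432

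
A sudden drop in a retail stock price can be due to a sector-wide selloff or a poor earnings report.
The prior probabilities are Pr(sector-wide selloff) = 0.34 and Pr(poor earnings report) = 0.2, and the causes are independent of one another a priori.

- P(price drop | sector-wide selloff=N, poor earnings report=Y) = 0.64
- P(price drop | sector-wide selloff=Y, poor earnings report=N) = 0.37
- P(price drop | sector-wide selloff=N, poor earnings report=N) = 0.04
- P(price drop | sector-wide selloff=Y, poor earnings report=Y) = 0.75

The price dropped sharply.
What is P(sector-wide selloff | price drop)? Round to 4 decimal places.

P(sector-wide selloff | price drop) ≈ 0.5895

By total probability over the 4 (sector-wide selloff, poor earnings report) configurations:
  P(price drop) = 0.04×0.66×0.8 + 0.64×0.66×0.2 + 0.37×0.34×0.8 + 0.75×0.34×0.2
        = 0.021120 + 0.084480 + 0.100640 + 0.051000 = 0.257240
The terms with sector-wide selloff present sum to 0.151640, so
  P(sector-wide selloff | price drop) = 0.151640 / 0.257240 ≈ 0.5895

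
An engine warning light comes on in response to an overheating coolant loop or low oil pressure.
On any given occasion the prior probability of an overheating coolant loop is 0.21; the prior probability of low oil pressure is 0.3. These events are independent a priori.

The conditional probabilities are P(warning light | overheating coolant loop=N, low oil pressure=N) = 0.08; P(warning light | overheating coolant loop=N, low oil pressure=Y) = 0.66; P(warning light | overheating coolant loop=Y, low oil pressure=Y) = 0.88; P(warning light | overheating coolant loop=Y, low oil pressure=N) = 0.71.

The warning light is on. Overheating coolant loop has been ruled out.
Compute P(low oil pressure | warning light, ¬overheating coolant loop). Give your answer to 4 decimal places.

P(warning light | ¬overheating coolant loop) = 0.08*0.7 + 0.66*0.3 = 0.056000 + 0.198000 = 0.254000
Restricting to configurations with low oil pressure present: 0.66*0.3 = 0.198000.
So P(low oil pressure | warning light, ¬overheating coolant loop) = 0.198000/0.254000 ≈ 0.7795.

P(low oil pressure | warning light, ¬overheating coolant loop) ≈ 0.7795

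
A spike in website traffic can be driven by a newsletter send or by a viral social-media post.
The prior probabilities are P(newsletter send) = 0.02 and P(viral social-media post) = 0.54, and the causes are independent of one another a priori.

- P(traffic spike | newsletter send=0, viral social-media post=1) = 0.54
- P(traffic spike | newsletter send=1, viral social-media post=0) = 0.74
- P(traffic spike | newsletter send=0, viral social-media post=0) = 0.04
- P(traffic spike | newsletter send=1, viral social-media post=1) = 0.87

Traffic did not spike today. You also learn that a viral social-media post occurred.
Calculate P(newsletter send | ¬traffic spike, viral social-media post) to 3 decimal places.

P(newsletter send | ¬traffic spike, viral social-media post) ≈ 0.006

Weight on newsletter send=true, given the evidence: 0.13·0.02 = 0.002600
The normalizing constant is 0.46·0.98 + 0.13·0.02 = 0.453400
Posterior = 0.002600 / 0.453400 ≈ 0.006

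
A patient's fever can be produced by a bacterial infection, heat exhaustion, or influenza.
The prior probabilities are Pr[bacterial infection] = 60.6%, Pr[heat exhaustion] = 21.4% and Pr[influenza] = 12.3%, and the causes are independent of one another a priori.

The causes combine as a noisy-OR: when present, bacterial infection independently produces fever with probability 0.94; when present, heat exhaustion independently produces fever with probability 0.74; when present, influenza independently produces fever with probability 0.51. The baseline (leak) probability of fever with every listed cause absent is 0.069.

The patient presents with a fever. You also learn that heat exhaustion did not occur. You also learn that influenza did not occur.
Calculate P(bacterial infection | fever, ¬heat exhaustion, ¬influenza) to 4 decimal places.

P(bacterial infection | fever, ¬heat exhaustion, ¬influenza) ≈ 0.9546

Under noisy-OR, P(fever | causes) = 1 − (1−0.069)·∏(1−qᵢ) over the active causes.
Numerator (weight on configurations with bacterial infection): 0.94414*0.606 = 0.572149
Denominator P(fever | ¬heat exhaustion, ¬influenza): 0.069*0.394 + 0.94414*0.606 = 0.599335
Posterior = 0.572149 / 0.599335 ≈ 0.9546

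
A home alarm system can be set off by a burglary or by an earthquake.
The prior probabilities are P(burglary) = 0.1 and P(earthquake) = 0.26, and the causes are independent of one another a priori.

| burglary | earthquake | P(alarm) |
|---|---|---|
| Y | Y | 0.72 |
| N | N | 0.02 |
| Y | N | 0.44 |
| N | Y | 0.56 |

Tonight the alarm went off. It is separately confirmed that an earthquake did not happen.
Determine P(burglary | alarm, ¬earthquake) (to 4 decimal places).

P(burglary | alarm, ¬earthquake) ≈ 0.7097

Enumerate both values of burglary and weight by the priors:
  P(alarm | ¬earthquake) = 0.02*0.9 + 0.44*0.1
        = 0.018000 + 0.044000 = 0.062000
The terms with burglary present sum to 0.044000, so
  P(burglary | alarm, ¬earthquake) = 0.044000 / 0.062000 ≈ 0.7097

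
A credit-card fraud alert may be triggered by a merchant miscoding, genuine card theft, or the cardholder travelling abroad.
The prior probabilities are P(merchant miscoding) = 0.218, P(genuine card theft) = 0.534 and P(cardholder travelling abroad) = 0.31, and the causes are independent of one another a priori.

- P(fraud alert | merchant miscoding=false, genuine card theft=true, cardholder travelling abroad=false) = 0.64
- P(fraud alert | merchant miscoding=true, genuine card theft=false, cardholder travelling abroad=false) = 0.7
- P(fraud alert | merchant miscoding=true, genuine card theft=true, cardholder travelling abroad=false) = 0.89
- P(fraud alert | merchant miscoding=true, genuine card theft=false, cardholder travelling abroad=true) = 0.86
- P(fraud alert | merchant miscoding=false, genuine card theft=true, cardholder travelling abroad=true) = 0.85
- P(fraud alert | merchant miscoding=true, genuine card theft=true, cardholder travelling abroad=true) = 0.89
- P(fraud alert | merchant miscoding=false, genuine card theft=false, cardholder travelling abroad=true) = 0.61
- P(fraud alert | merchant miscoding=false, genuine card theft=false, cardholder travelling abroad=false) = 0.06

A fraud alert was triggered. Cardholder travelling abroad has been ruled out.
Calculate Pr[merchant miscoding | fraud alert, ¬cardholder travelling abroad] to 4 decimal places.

Enumerate the 4 (merchant miscoding, genuine card theft) configurations and weight by the priors:
  P(fraud alert | ¬cardholder travelling abroad) = 0.06×0.782×0.466 + 0.64×0.782×0.534 + 0.7×0.218×0.466 + 0.89×0.218×0.534
        = 0.021865 + 0.267256 + 0.071112 + 0.103607 = 0.463840
Configurations with merchant miscoding contribute 0.174719, so
  P(merchant miscoding | fraud alert, ¬cardholder travelling abroad) = 0.174719 / 0.463840 ≈ 0.3767

Pr[merchant miscoding | fraud alert, ¬cardholder travelling abroad] ≈ 0.3767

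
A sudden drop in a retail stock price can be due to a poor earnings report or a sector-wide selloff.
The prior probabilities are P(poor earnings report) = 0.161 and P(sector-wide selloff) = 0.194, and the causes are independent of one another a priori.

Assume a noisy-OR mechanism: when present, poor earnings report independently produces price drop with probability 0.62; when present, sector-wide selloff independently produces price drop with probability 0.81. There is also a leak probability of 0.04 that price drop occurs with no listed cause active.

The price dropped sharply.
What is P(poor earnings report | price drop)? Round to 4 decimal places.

P(poor earnings report | price drop) ≈ 0.4105

Under noisy-OR, P(price drop | causes) = 1 − (1−0.04)·∏(1−qᵢ) over the active causes.
Weight on poor earnings report=true, given the evidence: 0.082427 + 0.029069 = 0.111496
Normalizer over all consistent configurations: 0.04*0.839*0.806 + 0.8176*0.839*0.194 + 0.6352*0.161*0.806 + 0.930688*0.161*0.194 = 0.271622
Posterior = 0.111496 / 0.271622 ≈ 0.4105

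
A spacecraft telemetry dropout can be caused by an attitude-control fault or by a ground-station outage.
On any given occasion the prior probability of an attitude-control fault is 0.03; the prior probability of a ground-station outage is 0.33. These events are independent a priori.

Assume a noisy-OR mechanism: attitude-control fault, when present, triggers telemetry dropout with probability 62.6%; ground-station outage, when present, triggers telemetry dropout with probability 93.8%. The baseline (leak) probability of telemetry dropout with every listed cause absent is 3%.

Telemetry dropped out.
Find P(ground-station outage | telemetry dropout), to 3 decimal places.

P(ground-station outage | telemetry dropout) ≈ 0.906

Under noisy-OR, P(telemetry dropout | causes) = 1 − (1−0.03)·∏(1−qᵢ) over the active causes.
Numerator (weight on configurations with ground-station outage): 0.300849 + 0.009677 = 0.310526
The normalizing constant is 0.03*0.97*0.67 + 0.93986*0.97*0.33 + 0.63722*0.03*0.67 + 0.977508*0.03*0.33 = 0.342831
P(ground-station outage | telemetry dropout) = 0.310526/0.342831 ≈ 0.906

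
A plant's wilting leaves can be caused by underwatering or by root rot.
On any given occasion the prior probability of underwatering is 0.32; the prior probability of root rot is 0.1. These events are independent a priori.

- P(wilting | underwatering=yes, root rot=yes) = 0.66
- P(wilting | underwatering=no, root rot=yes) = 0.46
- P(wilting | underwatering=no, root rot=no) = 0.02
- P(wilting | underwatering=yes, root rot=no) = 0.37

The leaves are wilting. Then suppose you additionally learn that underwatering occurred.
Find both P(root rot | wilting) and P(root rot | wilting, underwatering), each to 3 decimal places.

P(wilting) = 0.02·0.68·0.9 + 0.46·0.68·0.1 + 0.37·0.32·0.9 + 0.66·0.32·0.1 = 0.012240 + 0.031280 + 0.106560 + 0.021120 = 0.171200
Of this, 0.052400 comes from 0.031280 + 0.021120 (the root rot=true cases).
Hence the posterior is 0.052400/0.171200 ≈ 0.306.

With the extra evidence:
Weight on root rot=true, given the evidence: 0.66×0.1 = 0.066000
Normalizer over all consistent configurations: 0.37×0.9 + 0.66×0.1 = 0.399000
P(root rot | wilting, underwatering) = 0.066000/0.399000 ≈ 0.165
— underwatering explains away the evidence for root rot.

P(root rot | wilting) ≈ 0.306; P(root rot | wilting, underwatering) ≈ 0.165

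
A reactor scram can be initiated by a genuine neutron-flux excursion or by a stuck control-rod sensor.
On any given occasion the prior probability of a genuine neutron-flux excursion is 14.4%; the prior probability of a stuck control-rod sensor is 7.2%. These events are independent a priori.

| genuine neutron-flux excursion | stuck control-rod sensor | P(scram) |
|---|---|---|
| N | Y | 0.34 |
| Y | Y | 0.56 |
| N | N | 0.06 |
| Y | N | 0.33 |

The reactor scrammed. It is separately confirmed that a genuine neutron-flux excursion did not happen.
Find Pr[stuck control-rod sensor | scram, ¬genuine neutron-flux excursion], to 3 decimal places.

Pr[stuck control-rod sensor | scram, ¬genuine neutron-flux excursion] ≈ 0.305

Numerator (weight on configurations with stuck control-rod sensor): 0.34·0.072 = 0.024480
Denominator P(scram | ¬genuine neutron-flux excursion): 0.06·0.928 + 0.34·0.072 = 0.080160
P(stuck control-rod sensor | scram, ¬genuine neutron-flux excursion) = 0.024480/0.080160 ≈ 0.305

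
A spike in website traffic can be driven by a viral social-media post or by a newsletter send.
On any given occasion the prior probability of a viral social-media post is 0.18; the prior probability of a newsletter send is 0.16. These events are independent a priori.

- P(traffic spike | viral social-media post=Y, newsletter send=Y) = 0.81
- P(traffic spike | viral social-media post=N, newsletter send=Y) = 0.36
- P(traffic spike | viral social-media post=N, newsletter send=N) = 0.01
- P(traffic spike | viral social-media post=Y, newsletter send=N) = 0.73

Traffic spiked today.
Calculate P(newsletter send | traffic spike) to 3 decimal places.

P(newsletter send | traffic spike) ≈ 0.376

By total probability over the 4 (viral social-media post, newsletter send) configurations:
  P(traffic spike) = 0.01×0.82×0.84 + 0.36×0.82×0.16 + 0.73×0.18×0.84 + 0.81×0.18×0.16
        = 0.006888 + 0.047232 + 0.110376 + 0.023328 = 0.187824
Configurations with newsletter send contribute 0.070560, so
  P(newsletter send | traffic spike) = 0.070560 / 0.187824 ≈ 0.376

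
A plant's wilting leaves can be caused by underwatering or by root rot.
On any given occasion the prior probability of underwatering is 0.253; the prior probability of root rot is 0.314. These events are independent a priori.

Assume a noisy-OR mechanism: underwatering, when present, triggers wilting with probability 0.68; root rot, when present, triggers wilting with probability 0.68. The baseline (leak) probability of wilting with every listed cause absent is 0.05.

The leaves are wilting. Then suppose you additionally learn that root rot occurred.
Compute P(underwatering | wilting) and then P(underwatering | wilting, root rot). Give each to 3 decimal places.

P(underwatering | wilting) ≈ 0.505; P(underwatering | wilting, root rot) ≈ 0.305

Under noisy-OR, P(wilting | causes) = 1 − (1−0.05)·∏(1−qᵢ) over the active causes.
By total probability over the 4 (underwatering, root rot) configurations:
  P(wilting) = 0.05·0.747·0.686 + 0.696·0.747·0.314 + 0.696·0.253·0.686 + 0.90272·0.253·0.314
        = 0.025622 + 0.163252 + 0.120796 + 0.071714 = 0.381384
The terms with underwatering present sum to 0.192510, so
  P(underwatering | wilting) = 0.192510 / 0.381384 ≈ 0.505

Now also conditioning on root rot=true:
Sum P(wilting|·) weighted by the priors over both values of underwatering:
  P(wilting | root rot) = 0.696*0.747 + 0.90272*0.253
        = 0.519912 + 0.228388 = 0.748300
Configurations with underwatering contribute 0.228388, so
  P(underwatering | wilting, root rot) = 0.228388 / 0.748300 ≈ 0.305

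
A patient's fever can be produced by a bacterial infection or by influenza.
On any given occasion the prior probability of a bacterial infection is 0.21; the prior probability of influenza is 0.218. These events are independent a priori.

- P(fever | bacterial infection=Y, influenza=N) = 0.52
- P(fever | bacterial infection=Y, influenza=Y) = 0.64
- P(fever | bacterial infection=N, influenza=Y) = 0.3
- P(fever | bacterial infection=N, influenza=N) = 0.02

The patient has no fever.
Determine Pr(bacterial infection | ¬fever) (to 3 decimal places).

P(¬fever) = 0.98×0.79×0.782 + 0.7×0.79×0.218 + 0.48×0.21×0.782 + 0.36×0.21×0.218 = 0.605424 + 0.120554 + 0.078826 + 0.016481 = 0.821285
Restricting to configurations with bacterial infection present: 0.078826 + 0.016481 = 0.095307.
P(bacterial infection | ¬fever) = 0.095307 / 0.821285 ≈ 0.116

Pr(bacterial infection | ¬fever) ≈ 0.116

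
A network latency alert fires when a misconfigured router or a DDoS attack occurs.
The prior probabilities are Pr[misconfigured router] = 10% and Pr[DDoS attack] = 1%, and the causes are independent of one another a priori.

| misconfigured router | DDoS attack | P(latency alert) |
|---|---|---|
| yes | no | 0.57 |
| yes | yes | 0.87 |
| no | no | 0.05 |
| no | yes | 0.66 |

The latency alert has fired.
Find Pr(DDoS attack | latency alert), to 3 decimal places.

Pr(DDoS attack | latency alert) ≈ 0.063

Enumerate the 4 (misconfigured router, DDoS attack) configurations and weight by the priors:
  P(latency alert) = 0.05*0.9*0.99 + 0.66*0.9*0.01 + 0.57*0.1*0.99 + 0.87*0.1*0.01
        = 0.044550 + 0.005940 + 0.056430 + 0.000870 = 0.107790
Configurations with DDoS attack contribute 0.006810, so
  P(DDoS attack | latency alert) = 0.006810 / 0.107790 ≈ 0.063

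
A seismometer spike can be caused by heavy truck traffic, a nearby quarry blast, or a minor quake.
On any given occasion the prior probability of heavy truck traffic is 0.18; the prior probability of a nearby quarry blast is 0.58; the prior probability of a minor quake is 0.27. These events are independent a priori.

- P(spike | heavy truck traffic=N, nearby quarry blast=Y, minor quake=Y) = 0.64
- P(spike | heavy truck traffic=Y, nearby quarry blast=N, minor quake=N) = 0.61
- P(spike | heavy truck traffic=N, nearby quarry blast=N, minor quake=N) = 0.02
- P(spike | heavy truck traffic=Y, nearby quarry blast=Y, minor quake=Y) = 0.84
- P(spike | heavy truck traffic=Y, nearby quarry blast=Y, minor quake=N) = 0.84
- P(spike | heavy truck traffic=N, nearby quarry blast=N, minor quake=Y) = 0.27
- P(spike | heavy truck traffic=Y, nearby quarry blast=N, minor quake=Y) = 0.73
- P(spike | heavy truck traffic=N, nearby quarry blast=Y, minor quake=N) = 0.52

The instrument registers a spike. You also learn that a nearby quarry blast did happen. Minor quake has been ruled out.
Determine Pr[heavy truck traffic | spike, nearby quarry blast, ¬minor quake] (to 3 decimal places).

P(spike | nearby quarry blast, ¬minor quake) = 0.52·0.82 + 0.84·0.18 = 0.426400 + 0.151200 = 0.577600
Of this, 0.151200 comes from 0.84·0.18 (the heavy truck traffic=true cases).
P(heavy truck traffic | spike, nearby quarry blast, ¬minor quake) = 0.151200 / 0.577600 ≈ 0.262

Pr[heavy truck traffic | spike, nearby quarry blast, ¬minor quake] ≈ 0.262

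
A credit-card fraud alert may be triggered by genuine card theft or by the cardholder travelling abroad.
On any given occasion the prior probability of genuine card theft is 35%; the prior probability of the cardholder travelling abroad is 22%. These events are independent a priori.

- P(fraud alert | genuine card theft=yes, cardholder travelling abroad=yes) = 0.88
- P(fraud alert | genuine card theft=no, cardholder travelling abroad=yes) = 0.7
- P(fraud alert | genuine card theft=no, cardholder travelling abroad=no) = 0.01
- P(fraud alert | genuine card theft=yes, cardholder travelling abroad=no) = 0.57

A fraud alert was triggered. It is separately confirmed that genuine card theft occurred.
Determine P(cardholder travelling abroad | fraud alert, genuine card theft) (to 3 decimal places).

P(cardholder travelling abroad | fraud alert, genuine card theft) ≈ 0.303

For the numerator, keep only cardholder travelling abroad=true terms: 0.88×0.22 = 0.193600
Denominator P(fraud alert | genuine card theft): 0.57×0.78 + 0.88×0.22 = 0.638200
P(cardholder travelling abroad | fraud alert, genuine card theft) = 0.193600/0.638200 ≈ 0.303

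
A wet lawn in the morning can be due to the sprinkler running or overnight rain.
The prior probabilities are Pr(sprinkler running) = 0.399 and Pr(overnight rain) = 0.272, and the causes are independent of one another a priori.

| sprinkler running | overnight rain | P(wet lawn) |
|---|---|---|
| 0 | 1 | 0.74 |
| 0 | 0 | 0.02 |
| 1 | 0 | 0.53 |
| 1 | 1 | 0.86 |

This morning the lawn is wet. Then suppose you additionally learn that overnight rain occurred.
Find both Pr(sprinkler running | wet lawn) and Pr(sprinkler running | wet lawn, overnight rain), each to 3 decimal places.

Pr(sprinkler running | wet lawn) ≈ 0.656; Pr(sprinkler running | wet lawn, overnight rain) ≈ 0.436

Numerator (weight on configurations with sprinkler running): 0.153950 + 0.093334 = 0.247284
Denominator P(wet lawn): 0.02*0.601*0.728 + 0.74*0.601*0.272 + 0.53*0.399*0.728 + 0.86*0.399*0.272 = 0.377004
P(sprinkler running | wet lawn) = 0.247284/0.377004 ≈ 0.656

Now also conditioning on overnight rain=true:
P(wet lawn | overnight rain) = 0.74·0.601 + 0.86·0.399 = 0.444740 + 0.343140 = 0.787880
Restricting to configurations with sprinkler running present: 0.86·0.399 = 0.343140.
So P(sprinkler running | wet lawn, overnight rain) = 0.343140/0.787880 ≈ 0.436.
The drop from 0.656 to 0.436 is the explaining-away (discounting) effect.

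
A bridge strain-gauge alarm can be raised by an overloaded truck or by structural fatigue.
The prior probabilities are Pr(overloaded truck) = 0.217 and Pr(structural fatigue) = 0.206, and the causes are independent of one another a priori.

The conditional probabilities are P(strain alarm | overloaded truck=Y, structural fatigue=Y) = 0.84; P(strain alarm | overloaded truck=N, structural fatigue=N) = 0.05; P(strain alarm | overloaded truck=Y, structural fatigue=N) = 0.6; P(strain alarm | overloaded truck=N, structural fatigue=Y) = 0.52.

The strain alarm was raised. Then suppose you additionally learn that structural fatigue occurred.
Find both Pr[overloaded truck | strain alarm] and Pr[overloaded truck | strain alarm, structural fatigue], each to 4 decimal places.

Pr[overloaded truck | strain alarm] ≈ 0.5507; Pr[overloaded truck | strain alarm, structural fatigue] ≈ 0.3092

By total probability over the 4 (overloaded truck, structural fatigue) configurations:
  P(strain alarm) = 0.05*0.783*0.794 + 0.52*0.783*0.206 + 0.6*0.217*0.794 + 0.84*0.217*0.206
        = 0.031085 + 0.083875 + 0.103379 + 0.037550 = 0.255889
Configurations with overloaded truck contribute 0.140929, so
  P(overloaded truck | strain alarm) = 0.140929 / 0.255889 ≈ 0.5507

With the extra evidence:
Weight on overloaded truck=true, given the evidence: 0.84*0.217 = 0.182280
Denominator P(strain alarm | structural fatigue): 0.52*0.783 + 0.84*0.217 = 0.589440
P(overloaded truck | strain alarm, structural fatigue) = 0.182280/0.589440 ≈ 0.3092
Conditioning on structural fatigue lowers the posterior on overloaded truck: the classic explaining-away effect in a common-effect structure.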